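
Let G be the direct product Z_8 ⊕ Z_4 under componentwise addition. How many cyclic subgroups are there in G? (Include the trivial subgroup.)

A cyclic subgroup of order d is generated by each of its φ(d) elements of order d, so the cyclic subgroups of order d number (#elements of order d)/φ(d).
Cyclic subgroups by order — order 1: 1; order 2: 3; order 4: 6; order 8: 4.
Total: 14.

14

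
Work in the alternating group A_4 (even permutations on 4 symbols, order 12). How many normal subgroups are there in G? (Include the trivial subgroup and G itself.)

G has 10 subgroups. Checking conjugation-invariance by order — order 1: 1/1 normal; order 2: 0/3 normal; order 3: 0/4 normal; order 4: 1/1 normal; order 12: 1/1 normal.
Total normal subgroups: 3.

3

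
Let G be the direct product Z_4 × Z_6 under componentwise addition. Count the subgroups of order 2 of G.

3

|G| = 24 and 2 | 24, so subgroups of order 2 are possible by Lagrange.
The subgroups of order 2 are: {(0,0), (0,3)}; {(0,0), (2,0)}; {(0,0), (2,3)}.
So G has 3 subgroups of order 2.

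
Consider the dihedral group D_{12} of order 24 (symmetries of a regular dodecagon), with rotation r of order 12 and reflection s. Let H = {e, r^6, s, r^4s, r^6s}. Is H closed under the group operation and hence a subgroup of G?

|H| = 5 does not divide |G| = 24, so by Lagrange H is not a subgroup.

No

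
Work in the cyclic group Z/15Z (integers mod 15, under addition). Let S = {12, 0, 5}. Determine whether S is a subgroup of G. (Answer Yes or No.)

No

12 ∈ S but its inverse 3 ∉ S, so S is not a subgroup.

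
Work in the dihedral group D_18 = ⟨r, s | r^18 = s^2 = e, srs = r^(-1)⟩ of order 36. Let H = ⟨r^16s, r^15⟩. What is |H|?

12

|⟨r^16s⟩| = 2 and |⟨r^15⟩| = 6, so |H| is a multiple of lcm(2, 6) = 6 and divides |G| = 36.
Closing under the operation: H = {e, r^3, r^6, r^9, r^12, r^15, rs, r^4s, r^7s, r^10s, r^13s, r^16s}, so |H| = 12.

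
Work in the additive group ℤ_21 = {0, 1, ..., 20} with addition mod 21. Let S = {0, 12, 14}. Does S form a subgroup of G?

No

12 ∈ S but its inverse 9 ∉ S, so S is not a subgroup.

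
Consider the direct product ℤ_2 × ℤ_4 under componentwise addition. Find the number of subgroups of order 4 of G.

|G| = 8 and 4 | 8, so subgroups of order 4 are possible by Lagrange.
The subgroups of order 4 are: {(0,0), (0,1), (0,2), (0,3)}; {(0,0), (0,2), (1,0), (1,2)}; {(0,0), (0,2), (1,1), (1,3)}.
So G has 3 subgroups of order 4.

3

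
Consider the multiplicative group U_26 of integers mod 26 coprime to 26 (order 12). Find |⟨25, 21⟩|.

4

|⟨25⟩| = 2 and |⟨21⟩| = 4, so |H| is a multiple of lcm(2, 4) = 4 and divides |G| = 12.
Closing under the operation: H = {1, 5, 21, 25}, so |H| = 4.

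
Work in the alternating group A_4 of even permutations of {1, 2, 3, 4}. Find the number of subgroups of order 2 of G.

|G| = 12 and 2 | 12, so subgroups of order 2 are possible by Lagrange.
The subgroups of order 2 are: {e, (1 2)(3 4)}; {e, (1 3)(2 4)}; {e, (1 4)(2 3)}.
So G has 3 subgroups of order 2.

3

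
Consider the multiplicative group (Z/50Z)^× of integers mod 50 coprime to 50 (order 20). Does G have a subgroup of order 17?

17 does not divide |G| = 20, so by Lagrange no subgroup of order 17 exists.

No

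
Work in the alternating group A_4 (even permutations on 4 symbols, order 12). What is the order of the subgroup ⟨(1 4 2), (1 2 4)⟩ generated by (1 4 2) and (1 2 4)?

|⟨(1 4 2)⟩| = 3 and |⟨(1 2 4)⟩| = 3, so |H| is a multiple of lcm(3, 3) = 3 and divides |G| = 12.
Closing under the operation: H = {e, (1 2 4), (1 4 2)}, so |H| = 3.

3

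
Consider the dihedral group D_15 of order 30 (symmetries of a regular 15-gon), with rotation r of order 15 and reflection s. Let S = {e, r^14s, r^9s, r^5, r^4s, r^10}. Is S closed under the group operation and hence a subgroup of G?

|S| = 6 divides |G| = 30, consistent with Lagrange.
S contains the identity, every element's inverse is in S, and S is closed under ·: it is a subgroup.

Yes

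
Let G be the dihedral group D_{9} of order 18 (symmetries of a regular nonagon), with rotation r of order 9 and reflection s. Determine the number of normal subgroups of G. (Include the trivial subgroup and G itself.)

G has 16 subgroups. Checking conjugation-invariance by order — order 1: 1/1 normal; order 2: 0/9 normal; order 3: 1/1 normal; order 6: 0/3 normal; order 9: 1/1 normal; order 18: 1/1 normal.
Total normal subgroups: 4.

4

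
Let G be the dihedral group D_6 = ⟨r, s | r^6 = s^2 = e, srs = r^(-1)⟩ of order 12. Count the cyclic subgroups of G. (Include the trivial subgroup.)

A cyclic subgroup of order d is generated by each of its φ(d) elements of order d, so the cyclic subgroups of order d number (#elements of order d)/φ(d).
Cyclic subgroups by order — order 1: 1; order 2: 7; order 3: 1; order 6: 1.
Total: 10.

10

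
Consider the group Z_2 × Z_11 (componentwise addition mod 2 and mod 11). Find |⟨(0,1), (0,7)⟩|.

|⟨(0,1)⟩| = 11 and |⟨(0,7)⟩| = 11, so |H| is a multiple of lcm(11, 11) = 11 and divides |G| = 22.
Closing under the operation: H = {(0,0), (0,1), (0,2), (0,3), (0,4), (0,5), (0,6), (0,7), (0,8), (0,9), (0,10)}, so |H| = 11.

11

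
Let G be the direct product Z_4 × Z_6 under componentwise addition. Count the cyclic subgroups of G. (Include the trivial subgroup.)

Each element a generates a cyclic subgroup ⟨a⟩; distinct elements may generate the same one (a cyclic group of order d has φ(d) generators).
Cyclic subgroups by order — order 1: 1; order 2: 3; order 3: 1; order 4: 2; order 6: 3; order 12: 2.
Total: 12.

12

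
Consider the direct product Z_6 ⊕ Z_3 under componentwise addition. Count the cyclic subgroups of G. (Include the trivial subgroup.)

Each element a generates a cyclic subgroup ⟨a⟩; distinct elements may generate the same one (a cyclic group of order d has φ(d) generators).
Cyclic subgroups by order — order 1: 1; order 2: 1; order 3: 4; order 6: 4.
Total: 10.

10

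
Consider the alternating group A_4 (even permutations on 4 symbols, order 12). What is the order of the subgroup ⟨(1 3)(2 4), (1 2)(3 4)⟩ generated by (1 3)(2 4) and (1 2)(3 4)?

|⟨(1 3)(2 4)⟩| = 2 and |⟨(1 2)(3 4)⟩| = 2, so |H| is a multiple of lcm(2, 2) = 2 and divides |G| = 12.
Closing under the operation: H = {e, (1 2)(3 4), (1 3)(2 4), (1 4)(2 3)}, so |H| = 4.

4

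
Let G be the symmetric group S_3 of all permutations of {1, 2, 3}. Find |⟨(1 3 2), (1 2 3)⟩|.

3

|⟨(1 3 2)⟩| = 3 and |⟨(1 2 3)⟩| = 3, so |H| is a multiple of lcm(3, 3) = 3 and divides |G| = 6.
Closing under the operation: H = {e, (1 2 3), (1 3 2)}, so |H| = 3.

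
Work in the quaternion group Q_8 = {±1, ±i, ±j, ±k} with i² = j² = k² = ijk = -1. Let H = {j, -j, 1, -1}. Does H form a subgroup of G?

Yes

|H| = 4 divides |G| = 8, consistent with Lagrange.
H contains the identity, every element's inverse is in H, and H is closed under ·: it is a subgroup.
In fact H = ⟨j⟩.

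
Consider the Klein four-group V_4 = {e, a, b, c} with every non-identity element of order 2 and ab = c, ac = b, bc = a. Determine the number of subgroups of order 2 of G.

3

|G| = 4 and 2 | 4, so subgroups of order 2 are possible by Lagrange.
The subgroups of order 2 are: {e, a}; {e, b}; {e, c}.
So G has 3 subgroups of order 2.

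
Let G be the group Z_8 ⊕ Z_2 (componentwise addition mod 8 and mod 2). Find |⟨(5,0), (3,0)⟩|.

|⟨(5,0)⟩| = 8 and |⟨(3,0)⟩| = 8, so |H| is a multiple of lcm(8, 8) = 8 and divides |G| = 16.
Closing under the operation: H = {(0,0), (1,0), (2,0), (3,0), (4,0), (5,0), (6,0), (7,0)}, so |H| = 8.

8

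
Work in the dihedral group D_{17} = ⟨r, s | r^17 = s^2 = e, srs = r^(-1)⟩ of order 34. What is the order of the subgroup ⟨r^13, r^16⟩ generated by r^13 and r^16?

|⟨r^13⟩| = 17 and |⟨r^16⟩| = 17, so |H| is a multiple of lcm(17, 17) = 17 and divides |G| = 34.
Closing under the operation: H = {e, r, r^2, r^3, r^4, r^5, r^6, r^7, r^8, r^9, r^10, r^11, r^12, r^13, r^14, r^15, r^16}, so |H| = 17.

17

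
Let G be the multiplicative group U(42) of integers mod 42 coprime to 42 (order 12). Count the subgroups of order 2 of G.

3

|G| = 12 and 2 | 12, so subgroups of order 2 are possible by Lagrange.
The subgroups of order 2 are: {1, 13}; {1, 29}; {1, 41}.
So G has 3 subgroups of order 2.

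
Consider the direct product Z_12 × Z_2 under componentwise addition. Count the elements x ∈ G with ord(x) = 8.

0

An element (a,b) has order lcm(ord(a), ord(b)); count pairs with lcm equal to 8.
Enumerating gives 0 such elements.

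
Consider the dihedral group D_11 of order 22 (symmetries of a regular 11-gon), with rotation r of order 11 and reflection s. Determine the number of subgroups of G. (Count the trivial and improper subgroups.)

|G| = 22, so by Lagrange every subgroup order divides 22. Divisors: 1, 2, 11, 22.
Subgroups by order — order 1: 1; order 2: 11; order 11: 1; order 22: 1.
Total: 1 + 11 + 1 + 1 = 14.

14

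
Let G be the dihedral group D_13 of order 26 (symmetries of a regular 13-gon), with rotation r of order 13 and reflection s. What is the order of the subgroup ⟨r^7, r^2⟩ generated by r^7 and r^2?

13

|⟨r^7⟩| = 13 and |⟨r^2⟩| = 13, so |H| is a multiple of lcm(13, 13) = 13 and divides |G| = 26.
Closing under the operation: H = {e, r, r^2, r^3, r^4, r^5, r^6, r^7, r^8, r^9, r^10, r^11, r^12}, so |H| = 13.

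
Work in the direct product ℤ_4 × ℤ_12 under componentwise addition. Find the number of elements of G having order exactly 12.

An element (a,b) has order lcm(ord(a), ord(b)); count pairs with lcm equal to 12.
Enumerating gives 24 such elements.

24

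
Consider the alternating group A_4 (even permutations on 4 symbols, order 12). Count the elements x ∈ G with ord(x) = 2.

The elements of order 2 are: (1 2)(3 4), (1 3)(2 4), (1 4)(2 3).
That's 3.

3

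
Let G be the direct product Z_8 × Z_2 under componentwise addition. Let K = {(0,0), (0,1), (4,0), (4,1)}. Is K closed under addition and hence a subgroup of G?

|K| = 4 divides |G| = 16, consistent with Lagrange.
K contains the identity, every element's inverse is in K, and K is closed under +: it is a subgroup.

Yes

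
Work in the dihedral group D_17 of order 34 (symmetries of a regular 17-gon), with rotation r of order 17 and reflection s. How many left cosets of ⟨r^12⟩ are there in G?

|⟨r^12⟩| = 17 and |G| = 34.
By Lagrange, [G : H] = |G|/|H| = 34/17 = 2.

2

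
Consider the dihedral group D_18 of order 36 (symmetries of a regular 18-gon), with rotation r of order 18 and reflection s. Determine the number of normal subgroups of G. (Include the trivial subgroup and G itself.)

G has 45 subgroups. Checking conjugation-invariance by order — order 1: 1/1 normal; order 2: 1/19 normal; order 3: 1/1 normal; order 4: 0/9 normal; order 6: 1/7 normal; order 9: 1/1 normal; order 12: 0/3 normal; order 18: 3/3 normal; order 36: 1/1 normal.
Total normal subgroups: 9.

9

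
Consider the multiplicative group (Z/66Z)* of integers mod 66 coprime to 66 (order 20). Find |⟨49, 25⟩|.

|⟨49⟩| = 5 and |⟨25⟩| = 5, so |H| is a multiple of lcm(5, 5) = 5 and divides |G| = 20.
Closing under the operation: H = {1, 25, 31, 37, 49}, so |H| = 5.

5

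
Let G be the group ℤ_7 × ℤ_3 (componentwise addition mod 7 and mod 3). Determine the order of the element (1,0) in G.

The order of (1,0) in Z_7 × Z_3 is lcm(ord(1) in Z_7, ord(0) in Z_3).
ord(1) = 7 and ord(0) = 1, so |⟨(1,0)⟩| = lcm(7, 1) = 7.

7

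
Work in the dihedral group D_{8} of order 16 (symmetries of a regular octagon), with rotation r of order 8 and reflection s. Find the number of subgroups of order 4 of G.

|G| = 16 and 4 | 16, so subgroups of order 4 are possible by Lagrange.
The subgroups of order 4 are: {e, r^2, r^4, r^6}; {e, r^4, r^2s, r^6s}; {e, r^4, r^3s, r^7s}; {e, r^4, s, r^4s}; … (5 in all).
So G has 5 subgroups of order 4.

5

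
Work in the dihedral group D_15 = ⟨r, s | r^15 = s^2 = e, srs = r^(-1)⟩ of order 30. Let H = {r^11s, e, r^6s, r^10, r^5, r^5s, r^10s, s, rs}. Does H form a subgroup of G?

No

|H| = 9 does not divide |G| = 30, so by Lagrange H is not a subgroup.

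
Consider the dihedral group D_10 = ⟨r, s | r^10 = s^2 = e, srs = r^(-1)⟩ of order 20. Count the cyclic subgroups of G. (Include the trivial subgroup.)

14

A cyclic subgroup of order d is generated by each of its φ(d) elements of order d, so the cyclic subgroups of order d number (#elements of order d)/φ(d).
Cyclic subgroups by order — order 1: 1; order 2: 11; order 5: 1; order 10: 1.
Total: 14.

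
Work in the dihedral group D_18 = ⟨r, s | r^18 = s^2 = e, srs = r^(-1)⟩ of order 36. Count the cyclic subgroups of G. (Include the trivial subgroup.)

24

Each element a generates a cyclic subgroup ⟨a⟩; distinct elements may generate the same one (a cyclic group of order d has φ(d) generators).
Cyclic subgroups by order — order 1: 1; order 2: 19; order 3: 1; order 6: 1; order 9: 1; order 18: 1.
Total: 24.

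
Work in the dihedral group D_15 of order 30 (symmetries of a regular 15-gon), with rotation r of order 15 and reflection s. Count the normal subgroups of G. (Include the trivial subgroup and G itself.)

G has 28 subgroups. Checking conjugation-invariance by order — order 1: 1/1 normal; order 2: 0/15 normal; order 3: 1/1 normal; order 5: 1/1 normal; order 6: 0/5 normal; order 10: 0/3 normal; order 15: 1/1 normal; order 30: 1/1 normal.
Total normal subgroups: 5.

5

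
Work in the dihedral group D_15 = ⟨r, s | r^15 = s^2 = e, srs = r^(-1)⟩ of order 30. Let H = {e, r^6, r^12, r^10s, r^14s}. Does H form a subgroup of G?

r^6 ∈ H but its inverse r^9 ∉ H, so H is not a subgroup.

No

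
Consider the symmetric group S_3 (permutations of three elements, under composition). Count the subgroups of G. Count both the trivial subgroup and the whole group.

6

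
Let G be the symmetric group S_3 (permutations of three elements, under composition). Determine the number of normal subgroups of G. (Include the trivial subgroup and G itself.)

G has 6 subgroups. Checking conjugation-invariance by order — order 1: 1/1 normal; order 2: 0/3 normal; order 3: 1/1 normal; order 6: 1/1 normal.
Total normal subgroups: 3.

3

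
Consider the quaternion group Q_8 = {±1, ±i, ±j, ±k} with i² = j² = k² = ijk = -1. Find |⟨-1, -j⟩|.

4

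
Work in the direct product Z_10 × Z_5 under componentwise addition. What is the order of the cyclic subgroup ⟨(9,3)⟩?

10

The order of (9,3) in Z_10 × Z_5 is lcm(ord(9) in Z_10, ord(3) in Z_5).
ord(9) = 10 and ord(3) = 5, so |⟨(9,3)⟩| = lcm(10, 5) = 10.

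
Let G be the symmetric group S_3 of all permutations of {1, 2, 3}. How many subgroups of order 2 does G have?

3

|G| = 6 and 2 | 6, so subgroups of order 2 are possible by Lagrange.
The subgroups of order 2 are: {e, (1 2)}; {e, (1 3)}; {e, (2 3)}.
So G has 3 subgroups of order 2.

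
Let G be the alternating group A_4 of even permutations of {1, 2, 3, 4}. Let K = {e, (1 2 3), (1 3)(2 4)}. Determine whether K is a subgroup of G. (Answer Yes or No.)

(1 2 3) ∈ K but its inverse (1 3 2) ∉ K, so K is not a subgroup.

No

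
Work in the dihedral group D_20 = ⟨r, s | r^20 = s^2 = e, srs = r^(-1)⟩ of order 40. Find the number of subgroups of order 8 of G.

5

|G| = 40 and 8 | 40, so subgroups of order 8 are possible by Lagrange.
The subgroups of order 8 are: {e, r^5, r^10, r^15, s, r^5s, r^10s, r^15s}; {e, r^5, r^10, r^15, rs, r^6s, r^11s, r^16s}; {e, r^5, r^10, r^15, r^2s, r^7s, r^12s, r^17s}; {e, r^5, r^10, r^15, r^3s, r^8s, r^13s, r^18s}; … (5 in all).
So G has 5 subgroups of order 8.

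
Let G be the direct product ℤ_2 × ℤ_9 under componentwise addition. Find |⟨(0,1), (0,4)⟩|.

9

|⟨(0,1)⟩| = 9 and |⟨(0,4)⟩| = 9, so |H| is a multiple of lcm(9, 9) = 9 and divides |G| = 18.
Closing under the operation: H = {(0,0), (0,1), (0,2), (0,3), (0,4), (0,5), (0,6), (0,7), (0,8)}, so |H| = 9.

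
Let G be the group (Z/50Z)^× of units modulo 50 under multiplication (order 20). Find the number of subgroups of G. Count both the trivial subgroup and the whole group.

|G| = 20, so by Lagrange every subgroup order divides 20. Divisors: 1, 2, 4, 5, 10, 20.
Subgroups by order — order 1: 1; order 2: 1; order 4: 1; order 5: 1; order 10: 1; order 20: 1.
Total: 1 + 1 + 1 + 1 + 1 + 1 = 6.

6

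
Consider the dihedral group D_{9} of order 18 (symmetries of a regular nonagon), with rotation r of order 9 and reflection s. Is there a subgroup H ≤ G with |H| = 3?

3 | 18. A subgroup of order 3 is {e, r^3, r^6}.

Yes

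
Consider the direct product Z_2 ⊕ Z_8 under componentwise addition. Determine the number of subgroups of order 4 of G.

|G| = 16 and 4 | 16, so subgroups of order 4 are possible by Lagrange.
The subgroups of order 4 are: {(0,0), (0,2), (0,4), (0,6)}; {(0,0), (0,4), (1,0), (1,4)}; {(0,0), (0,4), (1,2), (1,6)}.
So G has 3 subgroups of order 4.

3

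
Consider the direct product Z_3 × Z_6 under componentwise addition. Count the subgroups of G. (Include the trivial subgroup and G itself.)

12

|G| = 18, so by Lagrange every subgroup order divides 18. Divisors: 1, 2, 3, 6, 9, 18.
Subgroups by order — order 1: 1; order 2: 1; order 3: 4; order 6: 4; order 9: 1; order 18: 1.
Total: 1 + 1 + 4 + 4 + 1 + 1 = 12.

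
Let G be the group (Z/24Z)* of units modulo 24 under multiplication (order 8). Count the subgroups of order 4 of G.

7

|G| = 8 and 4 | 8, so subgroups of order 4 are possible by Lagrange.
The subgroups of order 4 are: {1, 11, 13, 23}; {1, 11, 17, 19}; {1, 5, 7, 11}; {1, 5, 13, 17}; … (7 in all).
So G has 7 subgroups of order 4.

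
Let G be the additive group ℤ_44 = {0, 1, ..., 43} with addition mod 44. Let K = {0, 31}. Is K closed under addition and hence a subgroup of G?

No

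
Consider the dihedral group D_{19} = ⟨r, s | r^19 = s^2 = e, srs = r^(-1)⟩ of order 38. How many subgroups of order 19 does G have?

|G| = 38 and 19 | 38, so subgroups of order 19 are possible by Lagrange.
The subgroups of order 19 are: {e, r, r^2, r^3, r^4, r^5, r^6, r^7, r^8, r^9, r^10, r^11, r^12, r^13, r^14, r^15, r^16, r^17, r^18}.
So G has 1 subgroup of order 19.

1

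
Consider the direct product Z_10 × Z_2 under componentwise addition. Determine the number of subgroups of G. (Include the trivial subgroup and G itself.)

|G| = 20, so by Lagrange every subgroup order divides 20. Divisors: 1, 2, 4, 5, 10, 20.
Subgroups by order — order 1: 1; order 2: 3; order 4: 1; order 5: 1; order 10: 3; order 20: 1.
Total: 1 + 3 + 1 + 1 + 3 + 1 = 10.

10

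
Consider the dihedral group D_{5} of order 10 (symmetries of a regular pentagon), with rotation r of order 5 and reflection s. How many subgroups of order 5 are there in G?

1

|G| = 10 and 5 | 10, so subgroups of order 5 are possible by Lagrange.
The subgroups of order 5 are: {e, r, r^2, r^3, r^4}.
So G has 1 subgroup of order 5.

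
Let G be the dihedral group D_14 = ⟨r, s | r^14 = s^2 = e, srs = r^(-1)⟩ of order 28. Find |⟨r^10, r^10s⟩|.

14

|⟨r^10⟩| = 7 and |⟨r^10s⟩| = 2, so |H| is a multiple of lcm(7, 2) = 14 and divides |G| = 28.
Closing under the operation: H = {e, r^2, r^4, r^6, r^8, r^10, r^12, s, r^2s, r^4s, r^6s, r^8s, r^10s, r^12s}, so |H| = 14.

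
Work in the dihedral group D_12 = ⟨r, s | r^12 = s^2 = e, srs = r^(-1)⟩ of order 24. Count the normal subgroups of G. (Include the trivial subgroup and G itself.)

9

G has 34 subgroups. Checking conjugation-invariance by order — order 1: 1/1 normal; order 2: 1/13 normal; order 3: 1/1 normal; order 4: 1/7 normal; order 6: 1/5 normal; order 8: 0/3 normal; order 12: 3/3 normal; order 24: 1/1 normal.
Total normal subgroups: 9.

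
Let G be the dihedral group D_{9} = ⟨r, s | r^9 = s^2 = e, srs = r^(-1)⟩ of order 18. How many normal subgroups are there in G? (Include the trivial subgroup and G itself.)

4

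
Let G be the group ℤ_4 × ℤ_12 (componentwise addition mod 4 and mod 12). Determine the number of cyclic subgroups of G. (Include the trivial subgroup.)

20

Group the elements of G by the cyclic subgroup they generate; each cyclic subgroup of order d accounts for φ(d) elements.
Cyclic subgroups by order — order 1: 1; order 2: 3; order 3: 1; order 4: 6; order 6: 3; order 12: 6.
Total: 20.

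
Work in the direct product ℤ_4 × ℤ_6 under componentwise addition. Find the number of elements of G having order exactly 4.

An element (a,b) has order lcm(ord(a), ord(b)); count pairs with lcm equal to 4.
Enumerating gives 4 such elements.

4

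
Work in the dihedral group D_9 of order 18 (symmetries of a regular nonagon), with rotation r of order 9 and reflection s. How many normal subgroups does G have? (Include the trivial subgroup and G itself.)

4

G has 16 subgroups. Checking conjugation-invariance by order — order 1: 1/1 normal; order 2: 0/9 normal; order 3: 1/1 normal; order 6: 0/3 normal; order 9: 1/1 normal; order 18: 1/1 normal.
Total normal subgroups: 4.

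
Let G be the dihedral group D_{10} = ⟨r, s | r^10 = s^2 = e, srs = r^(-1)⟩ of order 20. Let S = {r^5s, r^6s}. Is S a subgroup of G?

No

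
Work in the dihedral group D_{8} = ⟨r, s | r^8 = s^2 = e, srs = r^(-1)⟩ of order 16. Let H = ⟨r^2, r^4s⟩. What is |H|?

|⟨r^2⟩| = 4 and |⟨r^4s⟩| = 2, so |H| is a multiple of lcm(4, 2) = 4 and divides |G| = 16.
Closing under the operation: H = {e, r^2, r^4, r^6, s, r^2s, r^4s, r^6s}, so |H| = 8.

8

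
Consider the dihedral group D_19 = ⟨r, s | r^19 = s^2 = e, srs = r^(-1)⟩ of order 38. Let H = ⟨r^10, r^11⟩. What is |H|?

|⟨r^10⟩| = 19 and |⟨r^11⟩| = 19, so |H| is a multiple of lcm(19, 19) = 19 and divides |G| = 38.
Closing under the operation: H = {e, r, r^2, r^3, r^4, r^5, r^6, r^7, r^8, r^9, r^10, r^11, r^12, r^13, r^14, r^15, r^16, r^17, r^18}, so |H| = 19.

19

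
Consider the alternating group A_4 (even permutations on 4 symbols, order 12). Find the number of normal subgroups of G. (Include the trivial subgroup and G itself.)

3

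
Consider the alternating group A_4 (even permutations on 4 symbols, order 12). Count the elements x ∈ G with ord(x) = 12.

0

No element of G has order 12 (even though 12 | 12).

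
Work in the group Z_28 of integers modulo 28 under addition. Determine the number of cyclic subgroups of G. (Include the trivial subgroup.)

A cyclic subgroup of order d is generated by each of its φ(d) elements of order d, so the cyclic subgroups of order d number (#elements of order d)/φ(d).
Cyclic subgroups by order — order 1: 1; order 2: 1; order 4: 1; order 7: 1; order 14: 1; order 28: 1.
Total: 6.

6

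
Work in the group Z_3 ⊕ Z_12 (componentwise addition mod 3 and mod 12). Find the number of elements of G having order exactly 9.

An element (a,b) has order lcm(ord(a), ord(b)); count pairs with lcm equal to 9.
Enumerating gives 0 such elements.

0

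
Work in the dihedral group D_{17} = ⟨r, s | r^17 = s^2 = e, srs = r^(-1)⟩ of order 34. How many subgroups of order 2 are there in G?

17

|G| = 34 and 2 | 34, so subgroups of order 2 are possible by Lagrange.
The subgroups of order 2 are: {e, r^10s}; {e, r^11s}; {e, r^12s}; {e, r^13s}; … (17 in all).
So G has 17 subgroups of order 2.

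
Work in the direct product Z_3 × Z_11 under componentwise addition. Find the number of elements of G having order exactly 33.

20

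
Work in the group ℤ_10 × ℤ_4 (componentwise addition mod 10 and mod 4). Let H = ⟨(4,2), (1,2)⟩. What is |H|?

20

|⟨(4,2)⟩| = 10 and |⟨(1,2)⟩| = 10, so |H| is a multiple of lcm(10, 10) = 10 and divides |G| = 40.
Closing under the operation: H = {(0,0), (0,2), (1,0), (1,2), (2,0), (2,2), (3,0), (3,2), (4,0), (4,2), (5,0), (5,2), (6,0), (6,2), (7,0), (7,2), (8,0), (8,2), (9,0), (9,2)}, so |H| = 20.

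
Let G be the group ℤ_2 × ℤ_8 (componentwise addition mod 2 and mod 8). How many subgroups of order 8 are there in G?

3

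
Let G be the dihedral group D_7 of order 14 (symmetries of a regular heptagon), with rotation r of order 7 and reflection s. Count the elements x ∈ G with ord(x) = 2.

The elements of order 2 are: s, rs, r^2s, r^3s, r^4s, r^5s, r^6s.
That's 7.

7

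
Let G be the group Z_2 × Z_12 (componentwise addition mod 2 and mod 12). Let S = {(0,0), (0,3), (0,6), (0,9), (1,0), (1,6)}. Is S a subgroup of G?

No

Closure fails: (0,3) + (1,0) = (1,3) ∉ S. So S is not a subgroup.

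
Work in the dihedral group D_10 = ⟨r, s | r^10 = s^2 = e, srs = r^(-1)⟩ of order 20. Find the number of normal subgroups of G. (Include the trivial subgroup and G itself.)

7

G has 22 subgroups. Checking conjugation-invariance by order — order 1: 1/1 normal; order 2: 1/11 normal; order 4: 0/5 normal; order 5: 1/1 normal; order 10: 3/3 normal; order 20: 1/1 normal.
Total normal subgroups: 7.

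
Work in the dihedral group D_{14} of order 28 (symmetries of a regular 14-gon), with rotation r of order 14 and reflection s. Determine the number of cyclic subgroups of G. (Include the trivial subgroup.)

A cyclic subgroup of order d is generated by each of its φ(d) elements of order d, so the cyclic subgroups of order d number (#elements of order d)/φ(d).
Cyclic subgroups by order — order 1: 1; order 2: 15; order 7: 1; order 14: 1.
Total: 18.

18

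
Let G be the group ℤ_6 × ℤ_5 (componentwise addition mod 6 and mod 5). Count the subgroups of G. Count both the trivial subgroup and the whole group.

8

|G| = 30, so by Lagrange every subgroup order divides 30. Divisors: 1, 2, 3, 5, 6, 10, 15, 30.
Subgroups by order — order 1: 1; order 2: 1; order 3: 1; order 5: 1; order 6: 1; order 10: 1; order 15: 1; order 30: 1.
Total: 1 + 1 + 1 + 1 + 1 + 1 + 1 + 1 = 8.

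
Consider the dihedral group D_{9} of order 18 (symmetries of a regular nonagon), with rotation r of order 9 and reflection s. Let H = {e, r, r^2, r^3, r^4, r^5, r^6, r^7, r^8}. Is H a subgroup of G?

Yes

|H| = 9 divides |G| = 18, consistent with Lagrange.
H contains the identity, every element's inverse is in H, and H is closed under ·: it is a subgroup.
In fact H = ⟨r^4⟩.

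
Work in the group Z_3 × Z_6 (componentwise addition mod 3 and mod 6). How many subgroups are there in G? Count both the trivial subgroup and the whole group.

|G| = 18, so by Lagrange every subgroup order divides 18. Divisors: 1, 2, 3, 6, 9, 18.
Subgroups by order — order 1: 1; order 2: 1; order 3: 4; order 6: 4; order 9: 1; order 18: 1.
Total: 1 + 1 + 4 + 4 + 1 + 1 = 12.

12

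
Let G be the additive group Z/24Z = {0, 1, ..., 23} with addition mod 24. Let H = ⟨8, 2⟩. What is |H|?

12

|⟨8⟩| = 3 and |⟨2⟩| = 12, so |H| is a multiple of lcm(3, 12) = 12 and divides |G| = 24.
Closing under the operation: H = {0, 2, 4, 6, 8, 10, 12, 14, 16, 18, 20, 22}, so |H| = 12.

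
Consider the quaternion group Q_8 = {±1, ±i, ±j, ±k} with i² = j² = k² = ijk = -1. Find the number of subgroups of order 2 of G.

1

|G| = 8 and 2 | 8, so subgroups of order 2 are possible by Lagrange.
The subgroups of order 2 are: {1, -1}.
So G has 1 subgroup of order 2.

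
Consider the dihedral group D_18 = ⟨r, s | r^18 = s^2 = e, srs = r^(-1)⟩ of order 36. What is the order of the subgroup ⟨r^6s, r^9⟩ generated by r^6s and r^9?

|⟨r^6s⟩| = 2 and |⟨r^9⟩| = 2, so |H| is a multiple of lcm(2, 2) = 2 and divides |G| = 36.
Closing under the operation: H = {e, r^9, r^6s, r^15s}, so |H| = 4.

4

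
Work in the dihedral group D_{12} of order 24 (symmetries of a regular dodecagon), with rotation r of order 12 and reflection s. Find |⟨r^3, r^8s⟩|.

|⟨r^3⟩| = 4 and |⟨r^8s⟩| = 2, so |H| is a multiple of lcm(4, 2) = 4 and divides |G| = 24.
Closing under the operation: H = {e, r^3, r^6, r^9, r^2s, r^5s, r^8s, r^11s}, so |H| = 8.

8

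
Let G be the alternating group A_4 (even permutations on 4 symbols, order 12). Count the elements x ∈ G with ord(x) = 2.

The elements of order 2 are: (1 2)(3 4), (1 3)(2 4), (1 4)(2 3).
That's 3.

3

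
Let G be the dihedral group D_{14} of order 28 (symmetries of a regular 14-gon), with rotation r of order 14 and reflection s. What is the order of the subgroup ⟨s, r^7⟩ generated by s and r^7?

|⟨s⟩| = 2 and |⟨r^7⟩| = 2, so |H| is a multiple of lcm(2, 2) = 2 and divides |G| = 28.
Closing under the operation: H = {e, r^7, s, r^7s}, so |H| = 4.

4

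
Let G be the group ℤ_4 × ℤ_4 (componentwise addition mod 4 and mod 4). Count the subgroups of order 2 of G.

|G| = 16 and 2 | 16, so subgroups of order 2 are possible by Lagrange.
The subgroups of order 2 are: {(0,0), (0,2)}; {(0,0), (2,0)}; {(0,0), (2,2)}.
So G has 3 subgroups of order 2.

3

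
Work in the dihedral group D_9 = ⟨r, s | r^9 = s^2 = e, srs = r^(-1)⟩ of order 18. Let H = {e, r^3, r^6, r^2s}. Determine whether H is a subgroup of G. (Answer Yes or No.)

No

|H| = 4 does not divide |G| = 18, so by Lagrange H is not a subgroup.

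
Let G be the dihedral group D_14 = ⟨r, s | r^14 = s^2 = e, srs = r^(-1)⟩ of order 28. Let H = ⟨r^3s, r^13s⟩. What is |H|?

14

|⟨r^3s⟩| = 2 and |⟨r^13s⟩| = 2, so |H| is a multiple of lcm(2, 2) = 2 and divides |G| = 28.
Closing under the operation: H = {e, r^2, r^4, r^6, r^8, r^10, r^12, rs, r^3s, r^5s, r^7s, r^9s, r^11s, r^13s}, so |H| = 14.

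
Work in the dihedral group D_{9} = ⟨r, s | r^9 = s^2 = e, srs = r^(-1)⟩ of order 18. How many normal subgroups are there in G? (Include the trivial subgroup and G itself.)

4

G has 16 subgroups. Checking conjugation-invariance by order — order 1: 1/1 normal; order 2: 0/9 normal; order 3: 1/1 normal; order 6: 0/3 normal; order 9: 1/1 normal; order 18: 1/1 normal.
Total normal subgroups: 4.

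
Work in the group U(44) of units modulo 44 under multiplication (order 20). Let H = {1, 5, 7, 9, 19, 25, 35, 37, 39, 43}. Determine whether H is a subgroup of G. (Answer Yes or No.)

Yes

|H| = 10 divides |G| = 20, consistent with Lagrange.
H contains the identity, every element's inverse is in H, and H is closed under ·: it is a subgroup.
In fact H = ⟨35⟩.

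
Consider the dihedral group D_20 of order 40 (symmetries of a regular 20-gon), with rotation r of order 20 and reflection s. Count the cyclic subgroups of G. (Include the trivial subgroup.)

Each element a generates a cyclic subgroup ⟨a⟩; distinct elements may generate the same one (a cyclic group of order d has φ(d) generators).
Cyclic subgroups by order — order 1: 1; order 2: 21; order 4: 1; order 5: 1; order 10: 1; order 20: 1.
Total: 26.

26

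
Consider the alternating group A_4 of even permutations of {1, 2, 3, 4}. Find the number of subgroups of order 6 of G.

|G| = 12 and 6 | 12, so subgroups of order 6 are possible by Lagrange.
Checking all subgroups of G, none has order 6.
So G has 0 subgroups of order 6.

0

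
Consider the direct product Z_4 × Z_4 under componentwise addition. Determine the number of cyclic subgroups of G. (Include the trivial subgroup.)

Group the elements of G by the cyclic subgroup they generate; each cyclic subgroup of order d accounts for φ(d) elements.
Cyclic subgroups by order — order 1: 1; order 2: 3; order 4: 6.
Total: 10.

10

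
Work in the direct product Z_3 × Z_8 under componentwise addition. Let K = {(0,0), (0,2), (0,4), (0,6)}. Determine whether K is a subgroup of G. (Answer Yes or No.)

Yes

|K| = 4 divides |G| = 24, consistent with Lagrange.
K contains the identity, every element's inverse is in K, and K is closed under +: it is a subgroup.
In fact K = ⟨(0,2)⟩.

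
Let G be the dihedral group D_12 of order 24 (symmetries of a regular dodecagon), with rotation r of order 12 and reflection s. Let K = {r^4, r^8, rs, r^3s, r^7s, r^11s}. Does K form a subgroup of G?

The identity e ∉ K, so K is not a subgroup.

No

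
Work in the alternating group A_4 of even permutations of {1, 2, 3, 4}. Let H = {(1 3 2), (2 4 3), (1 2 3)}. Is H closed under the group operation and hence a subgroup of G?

The identity e ∉ H, so H is not a subgroup.

No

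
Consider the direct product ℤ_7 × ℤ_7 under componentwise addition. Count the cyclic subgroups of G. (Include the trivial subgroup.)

9

Group the elements of G by the cyclic subgroup they generate; each cyclic subgroup of order d accounts for φ(d) elements.
Cyclic subgroups by order — order 1: 1; order 7: 8.
Total: 9.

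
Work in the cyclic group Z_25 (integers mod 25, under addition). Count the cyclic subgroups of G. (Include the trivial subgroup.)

A cyclic subgroup of order d is generated by each of its φ(d) elements of order d, so the cyclic subgroups of order d number (#elements of order d)/φ(d).
Cyclic subgroups by order — order 1: 1; order 5: 1; order 25: 1.
Total: 3.

3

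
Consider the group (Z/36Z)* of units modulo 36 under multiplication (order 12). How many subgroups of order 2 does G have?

|G| = 12 and 2 | 12, so subgroups of order 2 are possible by Lagrange.
The subgroups of order 2 are: {1, 17}; {1, 19}; {1, 35}.
So G has 3 subgroups of order 2.

3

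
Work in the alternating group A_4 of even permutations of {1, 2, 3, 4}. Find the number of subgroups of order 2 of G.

3

|G| = 12 and 2 | 12, so subgroups of order 2 are possible by Lagrange.
The subgroups of order 2 are: {e, (1 2)(3 4)}; {e, (1 3)(2 4)}; {e, (1 4)(2 3)}.
So G has 3 subgroups of order 2.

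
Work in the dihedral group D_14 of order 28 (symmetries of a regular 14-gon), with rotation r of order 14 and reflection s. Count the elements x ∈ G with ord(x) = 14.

6

The elements of order 14 are: r, r^3, r^5, r^9, r^11, r^13.
That's 6.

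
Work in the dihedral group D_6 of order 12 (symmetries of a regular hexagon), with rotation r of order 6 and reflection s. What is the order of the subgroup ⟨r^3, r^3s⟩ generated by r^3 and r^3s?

4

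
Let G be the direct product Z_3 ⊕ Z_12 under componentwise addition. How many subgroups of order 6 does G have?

4

|G| = 36 and 6 | 36, so subgroups of order 6 are possible by Lagrange.
The subgroups of order 6 are: {(0,0), (0,2), (0,4), (0,6), (0,8), (0,10)}; {(0,0), (0,6), (1,0), (1,6), (2,0), (2,6)}; {(0,0), (0,6), (1,4), (1,10), (2,2), (2,8)}; {(0,0), (0,6), (1,2), (1,8), (2,4), (2,10)}.
So G has 4 subgroups of order 6.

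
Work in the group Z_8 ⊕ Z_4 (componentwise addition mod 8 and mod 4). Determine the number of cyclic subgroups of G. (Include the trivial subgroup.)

14

Each element a generates a cyclic subgroup ⟨a⟩; distinct elements may generate the same one (a cyclic group of order d has φ(d) generators).
Cyclic subgroups by order — order 1: 1; order 2: 3; order 4: 6; order 8: 4.
Total: 14.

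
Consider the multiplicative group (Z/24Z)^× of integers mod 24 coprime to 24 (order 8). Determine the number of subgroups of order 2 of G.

|G| = 8 and 2 | 8, so subgroups of order 2 are possible by Lagrange.
The subgroups of order 2 are: {1, 11}; {1, 13}; {1, 17}; {1, 19}; … (7 in all).
So G has 7 subgroups of order 2.

7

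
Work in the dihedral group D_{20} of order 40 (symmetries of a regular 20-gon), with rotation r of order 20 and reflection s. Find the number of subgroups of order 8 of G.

|G| = 40 and 8 | 40, so subgroups of order 8 are possible by Lagrange.
The subgroups of order 8 are: {e, r^5, r^10, r^15, s, r^5s, r^10s, r^15s}; {e, r^5, r^10, r^15, rs, r^6s, r^11s, r^16s}; {e, r^5, r^10, r^15, r^2s, r^7s, r^12s, r^17s}; {e, r^5, r^10, r^15, r^3s, r^8s, r^13s, r^18s}; … (5 in all).
So G has 5 subgroups of order 8.

5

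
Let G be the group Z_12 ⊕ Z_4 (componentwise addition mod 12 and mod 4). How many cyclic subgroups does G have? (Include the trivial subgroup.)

20

A cyclic subgroup of order d is generated by each of its φ(d) elements of order d, so the cyclic subgroups of order d number (#elements of order d)/φ(d).
Cyclic subgroups by order — order 1: 1; order 2: 3; order 3: 1; order 4: 6; order 6: 3; order 12: 6.
Total: 20.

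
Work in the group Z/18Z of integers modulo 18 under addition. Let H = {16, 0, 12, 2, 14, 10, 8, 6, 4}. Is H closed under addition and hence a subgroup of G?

|H| = 9 divides |G| = 18, consistent with Lagrange.
H contains the identity, every element's inverse is in H, and H is closed under +: it is a subgroup.
In fact H = ⟨2⟩.

Yes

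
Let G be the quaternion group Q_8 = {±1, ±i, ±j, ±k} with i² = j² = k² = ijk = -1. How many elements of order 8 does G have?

No element of G has order 8 (even though 8 | 8).

0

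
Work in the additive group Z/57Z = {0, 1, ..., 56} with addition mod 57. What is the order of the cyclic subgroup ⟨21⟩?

19

In Z/57Z, the order of an element a is n/gcd(a, n).
gcd(21, 57) = 3, so |⟨21⟩| = 57/3 = 19.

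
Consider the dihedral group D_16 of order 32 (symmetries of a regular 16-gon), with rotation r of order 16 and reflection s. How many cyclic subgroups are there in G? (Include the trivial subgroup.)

21

Group the elements of G by the cyclic subgroup they generate; each cyclic subgroup of order d accounts for φ(d) elements.
Cyclic subgroups by order — order 1: 1; order 2: 17; order 4: 1; order 8: 1; order 16: 1.
Total: 21.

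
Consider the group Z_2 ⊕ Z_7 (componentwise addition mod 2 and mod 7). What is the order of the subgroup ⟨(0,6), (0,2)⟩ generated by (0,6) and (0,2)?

7

|⟨(0,6)⟩| = 7 and |⟨(0,2)⟩| = 7, so |H| is a multiple of lcm(7, 7) = 7 and divides |G| = 14.
Closing under the operation: H = {(0,0), (0,1), (0,2), (0,3), (0,4), (0,5), (0,6)}, so |H| = 7.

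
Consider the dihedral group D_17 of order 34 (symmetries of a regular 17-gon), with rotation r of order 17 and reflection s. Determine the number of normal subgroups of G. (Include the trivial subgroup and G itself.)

G has 20 subgroups. Checking conjugation-invariance by order — order 1: 1/1 normal; order 2: 0/17 normal; order 17: 1/1 normal; order 34: 1/1 normal.
Total normal subgroups: 3.

3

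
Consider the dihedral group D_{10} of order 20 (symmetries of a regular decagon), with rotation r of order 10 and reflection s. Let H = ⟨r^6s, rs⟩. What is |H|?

|⟨r^6s⟩| = 2 and |⟨rs⟩| = 2, so |H| is a multiple of lcm(2, 2) = 2 and divides |G| = 20.
Closing under the operation: H = {e, r^5, rs, r^6s}, so |H| = 4.

4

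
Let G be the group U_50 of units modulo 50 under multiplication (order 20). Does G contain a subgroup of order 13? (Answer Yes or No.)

13 does not divide |G| = 20, so by Lagrange no subgroup of order 13 exists.

No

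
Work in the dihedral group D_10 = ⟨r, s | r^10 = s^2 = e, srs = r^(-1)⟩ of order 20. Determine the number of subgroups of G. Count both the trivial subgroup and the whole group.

|G| = 20, so by Lagrange every subgroup order divides 20. Divisors: 1, 2, 4, 5, 10, 20.
Subgroups by order — order 1: 1; order 2: 11; order 4: 5; order 5: 1; order 10: 3; order 20: 1.
Total: 1 + 11 + 5 + 1 + 3 + 1 = 22.

22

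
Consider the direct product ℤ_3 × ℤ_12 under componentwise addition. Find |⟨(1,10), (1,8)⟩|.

|⟨(1,10)⟩| = 6 and |⟨(1,8)⟩| = 3, so |H| is a multiple of lcm(6, 3) = 6 and divides |G| = 36.
Closing under the operation: H = {(0,0), (0,2), (0,4), (0,6), (0,8), (0,10), (1,0), (1,2), (1,4), (1,6), (1,8), (1,10), (2,0), (2,2), (2,4), (2,6), (2,8), (2,10)}, so |H| = 18.

18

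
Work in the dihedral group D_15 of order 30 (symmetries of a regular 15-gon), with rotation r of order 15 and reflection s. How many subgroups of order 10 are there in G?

3

|G| = 30 and 10 | 30, so subgroups of order 10 are possible by Lagrange.
The subgroups of order 10 are: {e, r^3, r^6, r^9, r^12, rs, r^4s, r^7s, r^10s, r^13s}; {e, r^3, r^6, r^9, r^12, r^2s, r^5s, r^8s, r^11s, r^14s}; {e, r^3, r^6, r^9, r^12, s, r^3s, r^6s, r^9s, r^12s}.
So G has 3 subgroups of order 10.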